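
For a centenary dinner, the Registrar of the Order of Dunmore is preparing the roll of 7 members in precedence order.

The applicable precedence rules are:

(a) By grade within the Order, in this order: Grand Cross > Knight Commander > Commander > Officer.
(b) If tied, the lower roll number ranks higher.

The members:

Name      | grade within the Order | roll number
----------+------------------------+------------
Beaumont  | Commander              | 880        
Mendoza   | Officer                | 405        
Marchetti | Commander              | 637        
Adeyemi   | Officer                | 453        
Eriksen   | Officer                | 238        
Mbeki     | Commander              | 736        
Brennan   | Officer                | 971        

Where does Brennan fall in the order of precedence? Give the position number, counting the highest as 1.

7

By grade within the Order: Marchetti, Mbeki and Beaumont (Commander); then Eriksen, Mendoza, Adeyemi and Brennan (Officer).
Among Marchetti, Mbeki and Beaumont, by roll number (lower first): Marchetti (637) before Mbeki (736) before Beaumont (880).
Among Eriksen, Mendoza, Adeyemi and Brennan, by roll number (lower first): Eriksen (238) before Mendoza (405) before Adeyemi (453) before Brennan (971).
Order: Marchetti, Mbeki, Beaumont, Eriksen, Mendoza, Adeyemi, Brennan. So position 7.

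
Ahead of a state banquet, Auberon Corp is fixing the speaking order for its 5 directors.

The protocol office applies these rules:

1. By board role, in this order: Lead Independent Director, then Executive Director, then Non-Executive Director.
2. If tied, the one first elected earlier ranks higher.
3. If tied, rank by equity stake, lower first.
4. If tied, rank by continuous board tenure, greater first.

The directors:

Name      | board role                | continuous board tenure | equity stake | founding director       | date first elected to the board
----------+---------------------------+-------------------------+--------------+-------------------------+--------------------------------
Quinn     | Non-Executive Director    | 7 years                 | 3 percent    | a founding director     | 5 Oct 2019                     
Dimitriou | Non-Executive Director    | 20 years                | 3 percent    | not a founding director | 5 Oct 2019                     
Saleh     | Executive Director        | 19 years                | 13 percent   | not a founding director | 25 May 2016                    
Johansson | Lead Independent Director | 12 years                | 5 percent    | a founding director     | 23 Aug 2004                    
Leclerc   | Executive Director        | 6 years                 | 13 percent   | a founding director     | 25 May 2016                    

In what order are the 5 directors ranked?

Johansson, Saleh, Leclerc, Dimitriou, Quinn

By board role: Johansson (Lead Independent Director); then Saleh and Leclerc (Executive Director); then Dimitriou and Quinn (Non-Executive Director).
Saleh and Leclerc both have date first elected to the board 25 May 2016, so the next rule applies.
Saleh and Leclerc both have equity stake 13 percent, so the next rule applies.
Among Saleh and Leclerc, by continuous board tenure (higher first): Saleh (19 years) before Leclerc (6 years).
Dimitriou and Quinn both have date first elected to the board 5 Oct 2019, so the next rule applies.
Dimitriou and Quinn both have equity stake 3 percent, so the next rule applies.
Among Dimitriou and Quinn, by continuous board tenure (higher first): Dimitriou (20 years) before Quinn (7 years).
Full order: Johansson, Saleh, Leclerc, Dimitriou, Quinn.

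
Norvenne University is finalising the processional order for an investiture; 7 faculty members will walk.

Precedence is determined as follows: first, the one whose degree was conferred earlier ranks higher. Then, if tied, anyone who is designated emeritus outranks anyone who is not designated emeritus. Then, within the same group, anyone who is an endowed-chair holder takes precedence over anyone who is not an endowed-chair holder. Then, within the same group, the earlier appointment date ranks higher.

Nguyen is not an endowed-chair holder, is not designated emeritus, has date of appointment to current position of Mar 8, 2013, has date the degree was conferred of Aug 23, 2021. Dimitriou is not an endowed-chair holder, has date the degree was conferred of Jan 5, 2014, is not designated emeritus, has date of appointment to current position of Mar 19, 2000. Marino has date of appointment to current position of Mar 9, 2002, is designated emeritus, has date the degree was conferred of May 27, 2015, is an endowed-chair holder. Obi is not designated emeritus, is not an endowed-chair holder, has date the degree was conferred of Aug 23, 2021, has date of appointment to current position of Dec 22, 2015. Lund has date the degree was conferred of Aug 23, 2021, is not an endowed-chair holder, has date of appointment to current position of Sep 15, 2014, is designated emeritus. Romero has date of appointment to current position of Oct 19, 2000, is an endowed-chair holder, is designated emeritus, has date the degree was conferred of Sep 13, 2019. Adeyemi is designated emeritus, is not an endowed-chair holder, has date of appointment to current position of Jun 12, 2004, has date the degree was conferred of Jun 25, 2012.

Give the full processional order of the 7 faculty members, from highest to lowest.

Adeyemi, Dimitriou, Marino, Romero, Lund, Nguyen, Obi

By date the degree was conferred (earlier first): Adeyemi (Jun 25, 2012); then Dimitriou (Jan 5, 2014); then Marino (May 27, 2015); then Romero (Sep 13, 2019); then Lund, Nguyen and Obi (each Aug 23, 2021).
Among Lund, Nguyen and Obi, designated emeritus before not designated emeritus: Lund (designated emeritus) before Nguyen and Obi (not designated emeritus).
Nguyen and Obi are each not an endowed-chair holder, so the next rule applies.
Among Nguyen and Obi, by date of appointment to current position (earlier first): Nguyen (Mar 8, 2013) before Obi (Dec 22, 2015).
Full order: Adeyemi, Dimitriou, Marino, Romero, Lund, Nguyen, Obi.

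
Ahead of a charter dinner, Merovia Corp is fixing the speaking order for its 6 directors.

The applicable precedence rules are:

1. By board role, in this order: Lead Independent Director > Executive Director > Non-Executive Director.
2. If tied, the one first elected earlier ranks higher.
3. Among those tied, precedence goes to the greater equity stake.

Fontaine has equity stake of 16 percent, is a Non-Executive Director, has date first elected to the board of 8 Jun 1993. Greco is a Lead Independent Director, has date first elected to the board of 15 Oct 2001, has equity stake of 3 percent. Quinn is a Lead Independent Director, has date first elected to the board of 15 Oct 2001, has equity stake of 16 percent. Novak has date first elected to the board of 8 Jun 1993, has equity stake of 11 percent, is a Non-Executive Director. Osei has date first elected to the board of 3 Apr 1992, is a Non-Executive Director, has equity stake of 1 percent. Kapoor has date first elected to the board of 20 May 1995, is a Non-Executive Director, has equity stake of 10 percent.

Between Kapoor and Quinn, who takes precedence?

Quinn

By board role: Quinn and Greco (Lead Independent Director); then Osei, Fontaine, Novak and Kapoor (Non-Executive Director).
Quinn and Greco both have date first elected to the board 15 Oct 2001, so the next rule applies.
Among Quinn and Greco, by equity stake (higher first): Quinn (16 percent) before Greco (3 percent).
Among Osei, Fontaine, Novak and Kapoor, by date first elected to the board (earlier first): Osei (3 Apr 1992) before Fontaine and Novak (8 Jun 1993) before Kapoor (20 May 1995).
Among Fontaine and Novak, by equity stake (higher first): Fontaine (16 percent) before Novak (11 percent).
So Quinn takes precedence.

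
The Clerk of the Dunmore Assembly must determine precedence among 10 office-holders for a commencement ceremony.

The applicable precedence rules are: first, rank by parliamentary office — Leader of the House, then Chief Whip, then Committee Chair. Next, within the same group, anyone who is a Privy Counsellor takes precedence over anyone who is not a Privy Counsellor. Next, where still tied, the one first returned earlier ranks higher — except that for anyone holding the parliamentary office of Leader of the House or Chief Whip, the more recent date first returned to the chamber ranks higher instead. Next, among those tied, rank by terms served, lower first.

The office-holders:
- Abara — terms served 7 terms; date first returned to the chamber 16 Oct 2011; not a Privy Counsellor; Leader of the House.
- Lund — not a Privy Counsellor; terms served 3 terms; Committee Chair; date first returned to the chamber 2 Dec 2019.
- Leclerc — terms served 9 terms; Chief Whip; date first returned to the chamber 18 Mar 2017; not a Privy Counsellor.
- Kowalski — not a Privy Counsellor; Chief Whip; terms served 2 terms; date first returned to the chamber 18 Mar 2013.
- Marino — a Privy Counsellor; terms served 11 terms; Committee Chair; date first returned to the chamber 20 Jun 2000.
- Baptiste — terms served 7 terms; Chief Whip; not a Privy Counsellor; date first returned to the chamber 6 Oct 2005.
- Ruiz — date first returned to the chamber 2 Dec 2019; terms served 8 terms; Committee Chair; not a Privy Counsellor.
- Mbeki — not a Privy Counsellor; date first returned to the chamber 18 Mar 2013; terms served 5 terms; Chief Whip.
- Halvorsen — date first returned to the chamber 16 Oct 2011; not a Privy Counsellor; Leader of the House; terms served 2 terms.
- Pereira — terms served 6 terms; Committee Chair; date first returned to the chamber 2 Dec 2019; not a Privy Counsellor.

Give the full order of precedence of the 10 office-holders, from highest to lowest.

By parliamentary office: Halvorsen and Abara (Leader of the House); then Leclerc, Kowalski, Mbeki and Baptiste (Chief Whip); then Marino, Lund, Pereira and Ruiz (Committee Chair).
Halvorsen and Abara are each not a Privy Counsellor, so the next rule applies.
Halvorsen and Abara both have date first returned to the chamber 16 Oct 2011, so the next rule applies.
Among Halvorsen and Abara, by terms served (lower first): Halvorsen (2 terms) before Abara (7 terms).
Leclerc, Kowalski, Mbeki and Baptiste are each not a Privy Counsellor, so the next rule applies.
Among Leclerc, Kowalski, Mbeki and Baptiste, by date first returned to the chamber (later first) (reversed rule for this group): Leclerc (18 Mar 2017) before Kowalski and Mbeki (18 Mar 2013) before Baptiste (6 Oct 2005).
Among Kowalski and Mbeki, by terms served (lower first): Kowalski (2 terms) before Mbeki (5 terms).
Among Marino, Lund, Pereira and Ruiz, a Privy Counsellor before not a Privy Counsellor: Marino (a Privy Counsellor) before Lund, Pereira and Ruiz (not a Privy Counsellor).
Lund, Pereira and Ruiz all have date first returned to the chamber 2 Dec 2019, so the next rule applies.
Among Lund, Pereira and Ruiz, by terms served (lower first): Lund (3 terms) before Pereira (6 terms) before Ruiz (8 terms).
Full order: Halvorsen, Abara, Leclerc, Kowalski, Mbeki, Baptiste, Marino, Lund, Pereira, Ruiz.

Halvorsen, Abara, Leclerc, Kowalski, Mbeki, Baptiste, Marino, Lund, Pereira, Ruiz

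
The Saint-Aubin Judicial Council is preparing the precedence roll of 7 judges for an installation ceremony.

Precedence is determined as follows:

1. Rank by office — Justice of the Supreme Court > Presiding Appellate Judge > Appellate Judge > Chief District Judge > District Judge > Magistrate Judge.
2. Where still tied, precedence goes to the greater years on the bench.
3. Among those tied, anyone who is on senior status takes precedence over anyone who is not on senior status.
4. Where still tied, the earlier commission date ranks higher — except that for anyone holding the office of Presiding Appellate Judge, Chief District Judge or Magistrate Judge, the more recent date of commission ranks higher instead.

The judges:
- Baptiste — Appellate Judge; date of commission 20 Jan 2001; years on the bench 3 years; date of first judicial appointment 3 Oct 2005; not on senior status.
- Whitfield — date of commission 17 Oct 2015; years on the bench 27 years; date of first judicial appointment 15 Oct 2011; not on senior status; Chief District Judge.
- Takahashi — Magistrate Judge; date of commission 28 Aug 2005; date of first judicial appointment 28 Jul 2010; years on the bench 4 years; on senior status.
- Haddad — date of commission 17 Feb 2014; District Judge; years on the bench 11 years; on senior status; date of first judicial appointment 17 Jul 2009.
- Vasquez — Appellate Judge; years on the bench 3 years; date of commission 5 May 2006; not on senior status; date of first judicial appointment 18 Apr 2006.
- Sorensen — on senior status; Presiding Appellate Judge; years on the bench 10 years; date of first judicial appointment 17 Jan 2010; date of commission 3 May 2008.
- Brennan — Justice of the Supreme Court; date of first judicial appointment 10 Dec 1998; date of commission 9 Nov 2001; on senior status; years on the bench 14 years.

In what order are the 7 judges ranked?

Brennan, Sorensen, Baptiste, Vasquez, Whitfield, Haddad, Takahashi

By office: Brennan (Justice of the Supreme Court); then Sorensen (Presiding Appellate Judge); then Baptiste and Vasquez (Appellate Judge); then Whitfield (Chief District Judge); then Haddad (District Judge); then Takahashi (Magistrate Judge).
Baptiste and Vasquez both have years on the bench 3 years, so the next rule applies.
Baptiste and Vasquez are each not on senior status, so the next rule applies.
Among Baptiste and Vasquez, by date of commission (earlier first): Baptiste (20 Jan 2001) before Vasquez (5 May 2006).
Full order: Brennan, Sorensen, Baptiste, Vasquez, Whitfield, Haddad, Takahashi.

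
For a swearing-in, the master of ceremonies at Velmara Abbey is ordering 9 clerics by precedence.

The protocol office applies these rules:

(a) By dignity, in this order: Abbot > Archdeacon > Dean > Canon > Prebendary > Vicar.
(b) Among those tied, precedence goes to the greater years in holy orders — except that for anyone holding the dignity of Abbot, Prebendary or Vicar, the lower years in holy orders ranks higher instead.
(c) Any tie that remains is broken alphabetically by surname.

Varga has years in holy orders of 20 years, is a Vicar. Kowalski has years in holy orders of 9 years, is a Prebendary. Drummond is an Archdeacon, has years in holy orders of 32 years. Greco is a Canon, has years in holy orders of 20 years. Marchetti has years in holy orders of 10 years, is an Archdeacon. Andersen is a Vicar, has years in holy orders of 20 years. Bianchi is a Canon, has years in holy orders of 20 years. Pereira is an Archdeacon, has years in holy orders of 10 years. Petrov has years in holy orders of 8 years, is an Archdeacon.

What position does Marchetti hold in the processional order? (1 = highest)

2

By dignity: Drummond, Marchetti, Pereira and Petrov (Archdeacon); then Bianchi and Greco (Canon); then Kowalski (Prebendary); then Andersen and Varga (Vicar).
Among Drummond, Marchetti, Pereira and Petrov, by years in holy orders (higher first): Drummond (32 years) before Marchetti and Pereira (10 years) before Petrov (8 years).
Among Marchetti and Pereira, alphabetically by surname: Marchetti before Pereira.
Bianchi and Greco both have years in holy orders 20 years, so the next rule applies.
Among Bianchi and Greco, alphabetically by surname: Bianchi before Greco.
Andersen and Varga both have years in holy orders 20 years, so the next rule applies.
Among Andersen and Varga, alphabetically by surname: Andersen before Varga.
Order: Drummond, Marchetti, Pereira, Petrov, Bianchi, Greco, Kowalski, Andersen, Varga. So position 2.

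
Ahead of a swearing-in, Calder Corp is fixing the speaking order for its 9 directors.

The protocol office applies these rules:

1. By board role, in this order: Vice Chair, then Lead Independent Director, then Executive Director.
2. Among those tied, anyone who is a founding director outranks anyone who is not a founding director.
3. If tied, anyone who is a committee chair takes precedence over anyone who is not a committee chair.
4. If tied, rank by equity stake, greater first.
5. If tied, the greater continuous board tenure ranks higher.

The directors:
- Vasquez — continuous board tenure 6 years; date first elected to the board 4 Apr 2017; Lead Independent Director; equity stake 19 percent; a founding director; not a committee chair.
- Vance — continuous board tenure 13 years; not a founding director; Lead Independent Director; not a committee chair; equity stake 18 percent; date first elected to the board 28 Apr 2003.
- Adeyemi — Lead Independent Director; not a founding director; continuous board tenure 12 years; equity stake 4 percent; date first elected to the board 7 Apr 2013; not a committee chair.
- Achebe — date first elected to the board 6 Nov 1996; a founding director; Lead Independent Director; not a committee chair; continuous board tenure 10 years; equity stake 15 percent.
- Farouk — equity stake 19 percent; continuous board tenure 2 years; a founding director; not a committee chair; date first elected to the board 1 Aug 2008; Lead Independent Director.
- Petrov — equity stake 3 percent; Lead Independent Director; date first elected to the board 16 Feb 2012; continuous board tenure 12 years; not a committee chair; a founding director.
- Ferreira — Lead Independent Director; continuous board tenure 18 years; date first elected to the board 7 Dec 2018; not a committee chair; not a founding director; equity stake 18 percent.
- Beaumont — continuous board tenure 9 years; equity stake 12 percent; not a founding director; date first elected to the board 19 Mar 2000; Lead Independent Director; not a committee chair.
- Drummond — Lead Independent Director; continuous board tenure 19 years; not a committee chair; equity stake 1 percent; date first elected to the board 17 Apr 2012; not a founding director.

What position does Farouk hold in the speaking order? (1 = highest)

2

By board role: Vasquez, Farouk, Achebe, Petrov, Ferreira, Vance, Beaumont, Adeyemi and Drummond (Lead Independent Director).
Among Vasquez, Farouk, Achebe, Petrov, Ferreira, Vance, Beaumont, Adeyemi and Drummond, a founding director before not a founding director: Vasquez, Farouk, Achebe and Petrov (a founding director) before Ferreira, Vance, Beaumont, Adeyemi and Drummond (not a founding director).
Vasquez, Farouk, Achebe and Petrov are each not a committee chair, so the next rule applies.
Among Vasquez, Farouk, Achebe and Petrov, by equity stake (higher first): Vasquez and Farouk (19 percent) before Achebe (15 percent) before Petrov (3 percent).
Among Vasquez and Farouk, by continuous board tenure (higher first): Vasquez (6 years) before Farouk (2 years).
Ferreira, Vance, Beaumont, Adeyemi and Drummond are each not a committee chair, so the next rule applies.
Among Ferreira, Vance, Beaumont, Adeyemi and Drummond, by equity stake (higher first): Ferreira and Vance (18 percent) before Beaumont (12 percent) before Adeyemi (4 percent) before Drummond (1 percent).
Among Ferreira and Vance, by continuous board tenure (higher first): Ferreira (18 years) before Vance (13 years).
Order: Vasquez, Farouk, Achebe, Petrov, Ferreira, Vance, Beaumont, Adeyemi, Drummond. So position 2.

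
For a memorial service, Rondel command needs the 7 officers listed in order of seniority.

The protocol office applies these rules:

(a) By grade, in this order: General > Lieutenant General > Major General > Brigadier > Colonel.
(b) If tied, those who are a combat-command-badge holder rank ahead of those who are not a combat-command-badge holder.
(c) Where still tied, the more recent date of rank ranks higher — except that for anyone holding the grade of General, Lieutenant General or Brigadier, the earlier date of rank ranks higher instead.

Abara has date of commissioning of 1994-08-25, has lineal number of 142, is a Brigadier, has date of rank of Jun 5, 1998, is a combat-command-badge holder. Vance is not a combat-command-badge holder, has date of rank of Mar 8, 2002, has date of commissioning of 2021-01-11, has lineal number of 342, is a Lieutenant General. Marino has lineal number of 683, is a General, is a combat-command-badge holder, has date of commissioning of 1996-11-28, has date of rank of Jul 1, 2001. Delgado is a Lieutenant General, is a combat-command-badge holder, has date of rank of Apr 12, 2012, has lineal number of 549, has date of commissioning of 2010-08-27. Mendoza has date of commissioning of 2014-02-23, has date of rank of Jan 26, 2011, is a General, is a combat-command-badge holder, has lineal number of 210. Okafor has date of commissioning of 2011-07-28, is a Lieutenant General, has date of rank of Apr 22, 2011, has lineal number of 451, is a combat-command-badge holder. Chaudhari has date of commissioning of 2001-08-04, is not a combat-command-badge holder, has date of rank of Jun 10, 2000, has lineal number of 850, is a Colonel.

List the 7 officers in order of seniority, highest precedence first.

By grade: Marino and Mendoza (General); then Okafor, Delgado and Vance (Lieutenant General); then Abara (Brigadier); then Chaudhari (Colonel).
Marino and Mendoza are each a combat-command-badge holder, so the next rule applies.
Among Marino and Mendoza, by date of rank (earlier first) (reversed rule for this group): Marino (Jul 1, 2001) before Mendoza (Jan 26, 2011).
Among Okafor, Delgado and Vance, a combat-command-badge holder before not a combat-command-badge holder: Okafor and Delgado (a combat-command-badge holder) before Vance (not a combat-command-badge holder).
Among Okafor and Delgado, by date of rank (earlier first) (reversed rule for this group): Okafor (Apr 22, 2011) before Delgado (Apr 12, 2012).
Full order: Marino, Mendoza, Okafor, Delgado, Vance, Abara, Chaudhari.

Marino, Mendoza, Okafor, Delgado, Vance, Abara, Chaudhari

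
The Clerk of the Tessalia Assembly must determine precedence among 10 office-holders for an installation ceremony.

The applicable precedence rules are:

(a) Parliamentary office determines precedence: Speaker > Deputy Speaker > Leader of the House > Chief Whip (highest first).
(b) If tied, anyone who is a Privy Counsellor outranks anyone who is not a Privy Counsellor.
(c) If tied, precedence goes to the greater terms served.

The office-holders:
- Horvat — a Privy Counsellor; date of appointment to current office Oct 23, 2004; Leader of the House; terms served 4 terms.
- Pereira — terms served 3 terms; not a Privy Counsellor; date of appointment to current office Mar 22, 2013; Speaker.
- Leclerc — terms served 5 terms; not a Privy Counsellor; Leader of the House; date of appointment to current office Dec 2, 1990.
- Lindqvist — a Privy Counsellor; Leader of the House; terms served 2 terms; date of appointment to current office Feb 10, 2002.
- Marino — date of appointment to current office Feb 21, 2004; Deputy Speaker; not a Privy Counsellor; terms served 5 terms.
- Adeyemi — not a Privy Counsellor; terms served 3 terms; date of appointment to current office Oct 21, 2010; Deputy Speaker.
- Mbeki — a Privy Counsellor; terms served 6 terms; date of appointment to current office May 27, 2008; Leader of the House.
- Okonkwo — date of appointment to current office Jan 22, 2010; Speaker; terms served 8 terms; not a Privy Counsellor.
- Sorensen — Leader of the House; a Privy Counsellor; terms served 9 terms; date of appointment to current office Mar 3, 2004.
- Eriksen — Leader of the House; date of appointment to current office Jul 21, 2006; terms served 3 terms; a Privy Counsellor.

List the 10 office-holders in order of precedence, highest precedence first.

Okonkwo, Pereira, Marino, Adeyemi, Sorensen, Mbeki, Horvat, Eriksen, Lindqvist, Leclerc

By parliamentary office: Okonkwo and Pereira (Speaker); then Marino and Adeyemi (Deputy Speaker); then Sorensen, Mbeki, Horvat, Eriksen, Lindqvist and Leclerc (Leader of the House).
Okonkwo and Pereira are each not a Privy Counsellor, so the next rule applies.
Among Okonkwo and Pereira, by terms served (higher first): Okonkwo (8 terms) before Pereira (3 terms).
Marino and Adeyemi are each not a Privy Counsellor, so the next rule applies.
Among Marino and Adeyemi, by terms served (higher first): Marino (5 terms) before Adeyemi (3 terms).
Among Sorensen, Mbeki, Horvat, Eriksen, Lindqvist and Leclerc, a Privy Counsellor before not a Privy Counsellor: Sorensen, Mbeki, Horvat, Eriksen and Lindqvist (a Privy Counsellor) before Leclerc (not a Privy Counsellor).
Among Sorensen, Mbeki, Horvat, Eriksen and Lindqvist, by terms served (higher first): Sorensen (9 terms) before Mbeki (6 terms) before Horvat (4 terms) before Eriksen (3 terms) before Lindqvist (2 terms).
Full order: Okonkwo, Pereira, Marino, Adeyemi, Sorensen, Mbeki, Horvat, Eriksen, Lindqvist, Leclerc.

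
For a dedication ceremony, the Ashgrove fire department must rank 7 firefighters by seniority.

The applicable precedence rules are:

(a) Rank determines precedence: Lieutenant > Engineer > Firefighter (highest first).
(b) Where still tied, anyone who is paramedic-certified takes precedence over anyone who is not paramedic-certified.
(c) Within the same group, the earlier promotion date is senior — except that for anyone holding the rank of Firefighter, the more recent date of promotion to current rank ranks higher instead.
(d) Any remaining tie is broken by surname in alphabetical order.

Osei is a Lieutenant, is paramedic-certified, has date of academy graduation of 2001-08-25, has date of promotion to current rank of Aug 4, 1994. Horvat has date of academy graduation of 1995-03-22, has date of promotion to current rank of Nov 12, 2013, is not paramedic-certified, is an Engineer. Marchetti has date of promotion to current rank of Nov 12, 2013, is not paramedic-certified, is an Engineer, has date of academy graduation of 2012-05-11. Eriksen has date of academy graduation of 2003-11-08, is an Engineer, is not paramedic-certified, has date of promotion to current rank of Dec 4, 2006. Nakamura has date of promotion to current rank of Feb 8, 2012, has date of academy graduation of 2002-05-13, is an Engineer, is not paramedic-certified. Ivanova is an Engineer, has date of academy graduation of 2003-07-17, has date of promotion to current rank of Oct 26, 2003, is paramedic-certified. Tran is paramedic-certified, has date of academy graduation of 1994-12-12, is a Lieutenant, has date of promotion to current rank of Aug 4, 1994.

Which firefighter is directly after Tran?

Ivanova

By rank: Osei and Tran (Lieutenant); then Ivanova, Eriksen, Nakamura, Horvat and Marchetti (Engineer).
Osei and Tran are each paramedic-certified, so the next rule applies.
Osei and Tran both have date of promotion to current rank Aug 4, 1994, so the next rule applies.
Among Osei and Tran, alphabetically by surname: Osei before Tran.
Among Ivanova, Eriksen, Nakamura, Horvat and Marchetti, paramedic-certified before not paramedic-certified: Ivanova (paramedic-certified) before Eriksen, Nakamura, Horvat and Marchetti (not paramedic-certified).
Among Eriksen, Nakamura, Horvat and Marchetti, by date of promotion to current rank (earlier first): Eriksen (Dec 4, 2006) before Nakamura (Feb 8, 2012) before Horvat and Marchetti (Nov 12, 2013).
Among Horvat and Marchetti, alphabetically by surname: Horvat before Marchetti.
Order: Osei, Tran, Ivanova, Eriksen, Nakamura, Horvat, Marchetti.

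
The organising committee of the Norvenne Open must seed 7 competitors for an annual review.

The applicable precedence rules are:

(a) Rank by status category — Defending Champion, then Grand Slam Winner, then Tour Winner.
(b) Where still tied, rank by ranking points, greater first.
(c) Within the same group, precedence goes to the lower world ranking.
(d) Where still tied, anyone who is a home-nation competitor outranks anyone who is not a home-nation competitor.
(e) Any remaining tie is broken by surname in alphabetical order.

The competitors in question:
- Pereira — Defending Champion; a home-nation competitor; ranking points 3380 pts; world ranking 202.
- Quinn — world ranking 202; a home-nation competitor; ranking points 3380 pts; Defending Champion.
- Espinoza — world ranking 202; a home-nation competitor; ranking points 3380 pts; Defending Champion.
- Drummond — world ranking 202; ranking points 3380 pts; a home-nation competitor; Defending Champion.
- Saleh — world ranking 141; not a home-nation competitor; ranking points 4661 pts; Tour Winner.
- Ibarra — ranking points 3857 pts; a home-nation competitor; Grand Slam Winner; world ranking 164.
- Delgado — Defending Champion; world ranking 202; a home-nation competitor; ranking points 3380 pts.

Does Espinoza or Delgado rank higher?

Delgado

By status category: Delgado, Drummond, Espinoza, Pereira and Quinn (Defending Champion); then Ibarra (Grand Slam Winner); then Saleh (Tour Winner).
Delgado, Drummond, Espinoza, Pereira and Quinn all have ranking points 3380 pts, so the next rule applies.
Delgado, Drummond, Espinoza, Pereira and Quinn all have world ranking 202, so the next rule applies.
Delgado, Drummond, Espinoza, Pereira and Quinn are each a home-nation competitor, so the next rule applies.
Among Delgado, Drummond, Espinoza, Pereira and Quinn, alphabetically by surname: Delgado before Drummond before Espinoza before Pereira before Quinn.
So Delgado takes precedence.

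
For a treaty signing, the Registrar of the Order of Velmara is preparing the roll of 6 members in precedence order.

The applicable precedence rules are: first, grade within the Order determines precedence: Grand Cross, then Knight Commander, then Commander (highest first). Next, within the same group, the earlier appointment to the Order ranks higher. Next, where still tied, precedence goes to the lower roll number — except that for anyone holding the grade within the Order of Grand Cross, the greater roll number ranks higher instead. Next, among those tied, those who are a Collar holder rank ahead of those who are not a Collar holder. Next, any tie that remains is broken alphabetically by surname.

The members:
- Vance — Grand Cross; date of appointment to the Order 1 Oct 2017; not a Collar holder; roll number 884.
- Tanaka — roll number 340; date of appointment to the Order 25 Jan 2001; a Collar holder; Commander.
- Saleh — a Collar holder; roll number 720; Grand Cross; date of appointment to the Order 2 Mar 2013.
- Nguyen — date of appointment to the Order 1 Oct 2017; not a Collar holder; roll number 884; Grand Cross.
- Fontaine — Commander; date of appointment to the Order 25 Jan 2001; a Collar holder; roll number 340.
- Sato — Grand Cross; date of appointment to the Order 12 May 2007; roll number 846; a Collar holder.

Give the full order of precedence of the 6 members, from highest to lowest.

Sato, Saleh, Nguyen, Vance, Fontaine, Tanaka

By grade within the Order: Sato, Saleh, Nguyen and Vance (Grand Cross); then Fontaine and Tanaka (Commander).
Among Sato, Saleh, Nguyen and Vance, by date of appointment to the Order (earlier first): Sato (12 May 2007) before Saleh (2 Mar 2013) before Nguyen and Vance (1 Oct 2017).
Nguyen and Vance both have roll number 884, so the next rule applies.
Nguyen and Vance are each not a Collar holder, so the next rule applies.
Among Nguyen and Vance, alphabetically by surname: Nguyen before Vance.
Fontaine and Tanaka both have date of appointment to the Order 25 Jan 2001, so the next rule applies.
Fontaine and Tanaka both have roll number 340, so the next rule applies.
Fontaine and Tanaka are each a Collar holder, so the next rule applies.
Among Fontaine and Tanaka, alphabetically by surname: Fontaine before Tanaka.
Full order: Sato, Saleh, Nguyen, Vance, Fontaine, Tanaka.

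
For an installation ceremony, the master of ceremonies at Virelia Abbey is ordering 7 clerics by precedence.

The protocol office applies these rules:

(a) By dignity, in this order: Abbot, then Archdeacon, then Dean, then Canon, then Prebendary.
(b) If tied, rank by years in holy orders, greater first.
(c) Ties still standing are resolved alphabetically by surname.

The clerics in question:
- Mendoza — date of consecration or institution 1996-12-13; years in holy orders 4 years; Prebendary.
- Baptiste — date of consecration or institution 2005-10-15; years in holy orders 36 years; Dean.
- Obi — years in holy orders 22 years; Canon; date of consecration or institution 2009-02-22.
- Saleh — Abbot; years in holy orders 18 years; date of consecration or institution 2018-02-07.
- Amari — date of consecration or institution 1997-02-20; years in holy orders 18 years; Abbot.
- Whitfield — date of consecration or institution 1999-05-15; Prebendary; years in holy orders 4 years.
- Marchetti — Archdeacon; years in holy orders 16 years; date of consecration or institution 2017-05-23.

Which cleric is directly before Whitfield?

Mendoza

By dignity: Amari and Saleh (Abbot); then Marchetti (Archdeacon); then Baptiste (Dean); then Obi (Canon); then Mendoza and Whitfield (Prebendary).
Amari and Saleh both have years in holy orders 18 years, so the next rule applies.
Among Amari and Saleh, alphabetically by surname: Amari before Saleh.
Mendoza and Whitfield both have years in holy orders 4 years, so the next rule applies.
Among Mendoza and Whitfield, alphabetically by surname: Mendoza before Whitfield.
Order: Amari, Saleh, Marchetti, Baptiste, Obi, Mendoza, Whitfield.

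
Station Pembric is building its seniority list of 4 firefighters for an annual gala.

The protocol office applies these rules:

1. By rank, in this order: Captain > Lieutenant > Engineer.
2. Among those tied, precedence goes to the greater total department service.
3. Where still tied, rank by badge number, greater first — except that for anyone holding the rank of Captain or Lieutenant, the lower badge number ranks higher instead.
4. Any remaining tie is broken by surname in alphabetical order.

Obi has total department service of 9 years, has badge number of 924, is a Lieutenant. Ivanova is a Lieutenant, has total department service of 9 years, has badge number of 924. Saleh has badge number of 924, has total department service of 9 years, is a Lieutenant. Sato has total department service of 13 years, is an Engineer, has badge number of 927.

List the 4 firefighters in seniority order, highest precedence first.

By rank: Ivanova, Obi and Saleh (Lieutenant); then Sato (Engineer).
Ivanova, Obi and Saleh all have total department service 9 years, so the next rule applies.
Ivanova, Obi and Saleh all have badge number 924, so the next rule applies.
Among Ivanova, Obi and Saleh, alphabetically by surname: Ivanova before Obi before Saleh.
Full order: Ivanova, Obi, Saleh, Sato.

Ivanova, Obi, Saleh, Sato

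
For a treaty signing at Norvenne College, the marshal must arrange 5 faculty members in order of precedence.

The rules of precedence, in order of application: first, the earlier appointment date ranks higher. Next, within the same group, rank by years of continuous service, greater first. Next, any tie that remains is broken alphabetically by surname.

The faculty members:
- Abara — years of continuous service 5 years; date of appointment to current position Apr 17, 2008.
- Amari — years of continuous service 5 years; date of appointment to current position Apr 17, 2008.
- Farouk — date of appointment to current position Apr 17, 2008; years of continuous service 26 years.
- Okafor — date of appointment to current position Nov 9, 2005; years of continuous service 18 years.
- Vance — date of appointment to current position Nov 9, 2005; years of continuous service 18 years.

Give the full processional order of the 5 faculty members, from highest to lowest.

Okafor, Vance, Farouk, Abara, Amari

By date of appointment to current position (earlier first): Okafor and Vance (both Nov 9, 2005); then Farouk, Abara and Amari (each Apr 17, 2008).
Okafor and Vance both have years of continuous service 18 years, so the next rule applies.
Among Okafor and Vance, alphabetically by surname: Okafor before Vance.
Among Farouk, Abara and Amari, by years of continuous service (higher first): Farouk (26 years) before Abara and Amari (5 years).
Among Abara and Amari, alphabetically by surname: Abara before Amari.
Full order: Okafor, Vance, Farouk, Abara, Amari.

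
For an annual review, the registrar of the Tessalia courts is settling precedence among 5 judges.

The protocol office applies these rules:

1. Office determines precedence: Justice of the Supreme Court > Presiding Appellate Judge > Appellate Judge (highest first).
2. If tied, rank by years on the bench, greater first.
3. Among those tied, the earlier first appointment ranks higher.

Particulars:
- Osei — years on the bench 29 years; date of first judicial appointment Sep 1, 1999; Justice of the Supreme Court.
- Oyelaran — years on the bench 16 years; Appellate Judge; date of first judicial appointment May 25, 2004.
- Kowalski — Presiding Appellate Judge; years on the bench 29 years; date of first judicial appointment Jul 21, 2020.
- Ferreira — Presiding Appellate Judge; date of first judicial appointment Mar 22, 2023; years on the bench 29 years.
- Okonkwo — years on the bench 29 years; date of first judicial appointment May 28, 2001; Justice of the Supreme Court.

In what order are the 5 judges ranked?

By office: Osei and Okonkwo (Justice of the Supreme Court); then Kowalski and Ferreira (Presiding Appellate Judge); then Oyelaran (Appellate Judge).
Osei and Okonkwo both have years on the bench 29 years, so the next rule applies.
Among Osei and Okonkwo, by date of first judicial appointment (earlier first): Osei (Sep 1, 1999) before Okonkwo (May 28, 2001).
Kowalski and Ferreira both have years on the bench 29 years, so the next rule applies.
Among Kowalski and Ferreira, by date of first judicial appointment (earlier first): Kowalski (Jul 21, 2020) before Ferreira (Mar 22, 2023).
Full order: Osei, Okonkwo, Kowalski, Ferreira, Oyelaran.

Osei, Okonkwo, Kowalski, Ferreira, Oyelaran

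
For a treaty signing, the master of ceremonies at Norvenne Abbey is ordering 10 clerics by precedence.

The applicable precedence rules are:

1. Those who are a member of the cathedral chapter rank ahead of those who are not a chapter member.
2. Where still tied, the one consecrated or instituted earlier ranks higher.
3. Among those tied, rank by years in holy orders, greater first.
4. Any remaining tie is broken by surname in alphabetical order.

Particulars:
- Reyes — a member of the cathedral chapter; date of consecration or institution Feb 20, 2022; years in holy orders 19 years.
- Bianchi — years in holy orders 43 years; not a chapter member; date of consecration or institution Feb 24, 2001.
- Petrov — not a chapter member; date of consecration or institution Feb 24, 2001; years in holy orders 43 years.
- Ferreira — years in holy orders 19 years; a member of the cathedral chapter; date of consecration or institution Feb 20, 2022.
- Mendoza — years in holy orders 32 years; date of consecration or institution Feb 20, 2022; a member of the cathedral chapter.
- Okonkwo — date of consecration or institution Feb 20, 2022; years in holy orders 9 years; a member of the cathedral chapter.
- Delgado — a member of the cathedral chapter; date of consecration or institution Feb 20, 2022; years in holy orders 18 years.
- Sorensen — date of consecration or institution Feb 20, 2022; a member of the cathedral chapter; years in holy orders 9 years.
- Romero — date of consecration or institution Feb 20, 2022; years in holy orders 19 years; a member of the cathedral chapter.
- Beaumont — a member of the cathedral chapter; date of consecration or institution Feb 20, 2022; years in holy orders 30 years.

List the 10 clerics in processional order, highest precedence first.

By the first rule: Mendoza, Beaumont, Ferreira, Reyes, Romero, Delgado, Okonkwo and Sorensen (each a member of the cathedral chapter); then Bianchi and Petrov (both not a chapter member).
Mendoza, Beaumont, Ferreira, Reyes, Romero, Delgado, Okonkwo and Sorensen all have date of consecration or institution Feb 20, 2022, so the next rule applies.
Among Mendoza, Beaumont, Ferreira, Reyes, Romero, Delgado, Okonkwo and Sorensen, by years in holy orders (higher first): Mendoza (32 years) before Beaumont (30 years) before Ferreira, Reyes and Romero (19 years) before Delgado (18 years) before Okonkwo and Sorensen (9 years).
Among Ferreira, Reyes and Romero, alphabetically by surname: Ferreira before Reyes before Romero.
Among Okonkwo and Sorensen, alphabetically by surname: Okonkwo before Sorensen.
Bianchi and Petrov both have date of consecration or institution Feb 24, 2001, so the next rule applies.
Bianchi and Petrov both have years in holy orders 43 years, so the next rule applies.
Among Bianchi and Petrov, alphabetically by surname: Bianchi before Petrov.
Full order: Mendoza, Beaumont, Ferreira, Reyes, Romero, Delgado, Okonkwo, Sorensen, Bianchi, Petrov.

Mendoza, Beaumont, Ferreira, Reyes, Romero, Delgado, Okonkwo, Sorensen, Bianchi, Petrov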